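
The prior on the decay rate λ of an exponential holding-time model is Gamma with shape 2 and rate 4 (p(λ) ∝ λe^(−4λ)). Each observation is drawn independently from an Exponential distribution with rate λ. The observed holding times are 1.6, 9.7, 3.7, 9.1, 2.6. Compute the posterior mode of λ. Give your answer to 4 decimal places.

λ̂_MAP = 0.1954

The Exponential(rate=λ) likelihood is ∝ λ^n e^(−λΣtᵢ). Here n = 5 and Σtᵢ = 1.6 + 9.7 + 3.7 + 9.1 + 2.6 = 26.7.
Posterior ∝ λe^(−4λ) · λ^5e^(−26.7λ) = λ^6e^(−30.7λ), i.e. Gamma(7, 30.7).
Mode = (a−1)/b = 6/30.7 ≈ 0.1954.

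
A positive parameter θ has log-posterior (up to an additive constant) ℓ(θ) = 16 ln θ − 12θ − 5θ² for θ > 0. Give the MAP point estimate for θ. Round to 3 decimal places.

θ̂_MAP = 0.800

ℓ'(θ) = 16/θ − 12 − 10θ. Setting this to zero and multiplying by θ: 10θ² + 12θ − 16 = 0.
θ = (−12 + √(12² + 4·10·16)) / (2·10) = (−12 + √784) / 20 = (−12 + 28)/20 = 4/5.
ℓ''(θ) = −16/θ² − 10 < 0, confirming a maximum.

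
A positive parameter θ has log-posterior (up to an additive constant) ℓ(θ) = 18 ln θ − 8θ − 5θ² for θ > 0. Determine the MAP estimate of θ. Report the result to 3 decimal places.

ℓ'(θ) = 18/θ − 8 − 10θ. Setting this to zero and multiplying by θ: 10θ² + 8θ − 18 = 0.
θ = (−8 + √(8² + 4·10·18)) / (2·10) = (−8 + √784) / 20 = (−8 + 28)/20 = 1.
ℓ''(θ) = −18/θ² − 10 < 0, confirming a maximum.

θ̂_MAP = 1.000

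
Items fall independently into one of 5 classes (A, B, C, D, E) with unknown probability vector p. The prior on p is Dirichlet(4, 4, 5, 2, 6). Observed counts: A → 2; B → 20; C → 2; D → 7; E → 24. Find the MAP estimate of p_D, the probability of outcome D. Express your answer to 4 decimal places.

MAP estimate of p_D = 0.1127

The posterior is Dirichlet(αᵢ + nᵢ) = Dirichlet(6, 24, 7, 9, 30).
For a Dirichlet(a₁,…,a_K) with all aᵢ > 1, the mode has j-th component (aⱼ − 1)/(Σaᵢ − K).
Here Σaᵢ = 76 and K = 5, so p_D = (9 − 1)/(76 − 5) = 8/71 ≈ 0.1127.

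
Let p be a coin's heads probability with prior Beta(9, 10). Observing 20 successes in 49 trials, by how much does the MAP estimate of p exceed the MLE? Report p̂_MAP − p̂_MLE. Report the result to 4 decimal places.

Posterior is Beta(29, 39); MAP = (29−1)/(68−2) = 28/66 ≈ 0.42424.
MLE ignores the prior: p̂_MLE = k/n = 20/49 ≈ 0.40816.
Difference = 28/66 − 20/49 = 26/1617 ≈ 0.0161.

MAP − MLE = 0.0161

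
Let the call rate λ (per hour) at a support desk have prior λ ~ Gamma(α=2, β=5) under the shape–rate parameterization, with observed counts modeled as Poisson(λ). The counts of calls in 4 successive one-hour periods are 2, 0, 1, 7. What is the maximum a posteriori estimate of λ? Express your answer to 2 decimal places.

Σxᵢ = 2+0+1+7 = 10, with n = 4.
Posterior ∝ λe^(−5λ) · λ^10e^(−4λ) = λ^11e^(−9λ), i.e. Gamma(shape=12, rate=9).
The mode of a Gamma(a, b) with a ≥ 1 (shape–rate) is (a−1)/b = 11/9 ≈ 1.22.

λ̂_MAP = 1.22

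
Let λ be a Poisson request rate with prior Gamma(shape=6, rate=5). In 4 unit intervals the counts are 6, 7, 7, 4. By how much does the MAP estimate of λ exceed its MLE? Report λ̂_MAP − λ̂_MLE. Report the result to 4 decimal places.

Σxᵢ = 24. Posterior is Gamma(30, 9); MAP = (30−1)/9 = 29/9 ≈ 3.22222.
MLE = x̄ = 24/4 ≈ 6.00000.
Difference = 29/9 − 24/4 = -25/9 ≈ -2.7778.

MAP − MLE = -2.7778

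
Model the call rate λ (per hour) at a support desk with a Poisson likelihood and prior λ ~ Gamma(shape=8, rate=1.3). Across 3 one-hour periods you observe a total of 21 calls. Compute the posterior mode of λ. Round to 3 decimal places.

λ̂_MAP = 6.512

Σxᵢ = 21, n = 3.
Posterior ∝ λ^7e^(−1.3λ) · λ^21e^(−3λ) = λ^28e^(−4.3λ), i.e. Gamma(shape=29, rate=4.3).
The mode of a Gamma(a, b) with a ≥ 1 (shape–rate) is (a−1)/b = 28/4.3 ≈ 6.512.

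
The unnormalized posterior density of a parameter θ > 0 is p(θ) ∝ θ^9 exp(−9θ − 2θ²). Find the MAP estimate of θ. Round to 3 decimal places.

ℓ'(θ) = 9/θ − 9 − 4θ. Setting this to zero and multiplying by θ: 4θ² + 9θ − 9 = 0.
θ = (−9 + √(9² + 4·4·9)) / (2·4) = (−9 + √225) / 8 = (−9 + 15)/8 = 3/4.
ℓ''(θ) = −9/θ² − 4 < 0, confirming a maximum.

θ̂_MAP = 0.750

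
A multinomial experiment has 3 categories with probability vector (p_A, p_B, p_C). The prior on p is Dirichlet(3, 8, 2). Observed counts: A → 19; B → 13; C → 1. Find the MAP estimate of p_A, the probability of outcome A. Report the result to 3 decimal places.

MAP estimate of p_A = 0.488

The posterior is Dirichlet(αᵢ + nᵢ) = Dirichlet(22, 21, 3).
For a Dirichlet(a₁,…,a_K) with all aᵢ > 1, the mode has j-th component (aⱼ − 1)/(Σaᵢ − K).
Here Σaᵢ = 46 and K = 3, so p_A = (22 − 1)/(46 − 3) = 21/43 ≈ 0.488.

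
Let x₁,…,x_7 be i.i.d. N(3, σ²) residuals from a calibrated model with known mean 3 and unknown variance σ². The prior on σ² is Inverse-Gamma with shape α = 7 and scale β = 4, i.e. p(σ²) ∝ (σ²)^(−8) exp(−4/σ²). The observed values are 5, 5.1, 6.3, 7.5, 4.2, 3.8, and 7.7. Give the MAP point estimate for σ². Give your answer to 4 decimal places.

σ̂²_MAP = 3.1183

Sum of squared deviations about the known mean: SS = (5−3)² + (5.1−3)² + (6.3−3)² + (7.5−3)² + (4.2−3)² + (3.8−3)² + (7.7−3)² = 63.72.
The Normal likelihood contributes (σ²)^(−n/2) exp(−SS/(2σ²)), so the posterior is Inverse-Gamma(α + n/2, β + SS/2) = Inverse-Gamma(10.5, 35.86).
The mode of Inverse-Gamma(a, b) is b/(a+1) = 35.86/11.5 ≈ 3.1183.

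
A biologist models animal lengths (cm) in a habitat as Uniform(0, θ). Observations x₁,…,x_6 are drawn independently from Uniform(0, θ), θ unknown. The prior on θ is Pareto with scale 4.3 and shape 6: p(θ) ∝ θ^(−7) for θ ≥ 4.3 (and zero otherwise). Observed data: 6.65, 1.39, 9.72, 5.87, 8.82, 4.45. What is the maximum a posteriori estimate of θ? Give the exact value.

The Uniform(0, θ) likelihood is θ^(−n) for θ ≥ max(xᵢ), zero otherwise. Here max(xᵢ) = 9.72.
Posterior ∝ θ^(−7) · θ^(−6) = θ^(−13) on θ ≥ max(4.3, 9.72) = 9.72.
This density is strictly decreasing in θ, so the posterior mode lies at the lower boundary of the support.

θ̂_MAP = 9.72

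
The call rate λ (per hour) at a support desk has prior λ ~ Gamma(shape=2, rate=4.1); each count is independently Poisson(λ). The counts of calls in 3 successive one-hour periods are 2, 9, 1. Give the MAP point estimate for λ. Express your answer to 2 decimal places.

λ̂_MAP = 1.83

Σxᵢ = 2+9+1 = 12, with n = 3.
Posterior ∝ λe^(−4.1λ) · λ^12e^(−3λ) = λ^13e^(−7.1λ), i.e. Gamma(shape=14, rate=7.1).
The mode of a Gamma(a, b) with a ≥ 1 (shape–rate) is (a−1)/b = 13/7.1 ≈ 1.83.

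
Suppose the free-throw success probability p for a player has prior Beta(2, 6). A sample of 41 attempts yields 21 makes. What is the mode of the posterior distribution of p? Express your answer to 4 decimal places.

Prior: Beta(2, 6).
Data: 21 successes in 41 trials. The binomial likelihood contributes p^21(1−p)^20, so the posterior is Beta(2+21, 6+20) = Beta(23, 26).
For Beta(a, b) with a, b > 1 the mode is (a−1)/(a+b−2) = 22/47 ≈ 0.4681.

p̂_MAP = 0.4681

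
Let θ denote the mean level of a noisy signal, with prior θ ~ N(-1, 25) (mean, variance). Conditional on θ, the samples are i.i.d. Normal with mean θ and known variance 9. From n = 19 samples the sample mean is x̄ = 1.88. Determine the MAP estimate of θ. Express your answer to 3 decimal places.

n = 19, x̄ = 1.88.
For a Normal prior and Normal likelihood with known variance, the posterior is Normal; its mode equals its mean, the precision-weighted average.
Prior precision 1/σ₀² = 1/25 = 0.04; data precision n/σ² = 19/9.
θ̂ = (0.04·(-1) + (19/9)·1.88) / (0.04 + 19/9) = (884/225)/(484/225) = 221/121 ≈ 1.826.

θ̂_MAP = 1.826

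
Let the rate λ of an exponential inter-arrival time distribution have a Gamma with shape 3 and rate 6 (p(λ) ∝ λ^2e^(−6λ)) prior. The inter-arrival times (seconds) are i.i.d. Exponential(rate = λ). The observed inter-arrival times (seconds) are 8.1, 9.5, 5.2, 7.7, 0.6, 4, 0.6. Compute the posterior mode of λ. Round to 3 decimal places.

The Exponential(rate=λ) likelihood is ∝ λ^n e^(−λΣtᵢ). Here n = 7 and Σtᵢ = 8.1 + 9.5 + 5.2 + 7.7 + 0.6 + 4 + 0.6 = 35.7.
Posterior ∝ λ^2e^(−6λ) · λ^7e^(−35.7λ) = λ^9e^(−41.7λ), i.e. Gamma(10, 41.7).
Mode = (a−1)/b = 9/41.7 ≈ 0.216.

λ̂_MAP = 0.216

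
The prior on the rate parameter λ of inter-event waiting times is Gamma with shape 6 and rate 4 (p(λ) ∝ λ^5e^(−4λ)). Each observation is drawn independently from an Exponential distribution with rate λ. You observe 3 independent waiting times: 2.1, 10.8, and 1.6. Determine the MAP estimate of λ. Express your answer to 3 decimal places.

The Exponential(rate=λ) likelihood is ∝ λ^n e^(−λΣtᵢ). Here n = 3 and Σtᵢ = 2.1 + 10.8 + 1.6 = 14.5.
Posterior ∝ λ^5e^(−4λ) · λ^3e^(−14.5λ) = λ^8e^(−18.5λ), i.e. Gamma(9, 18.5).
Mode = (a−1)/b = 8/18.5 ≈ 0.432.

λ̂_MAP = 0.432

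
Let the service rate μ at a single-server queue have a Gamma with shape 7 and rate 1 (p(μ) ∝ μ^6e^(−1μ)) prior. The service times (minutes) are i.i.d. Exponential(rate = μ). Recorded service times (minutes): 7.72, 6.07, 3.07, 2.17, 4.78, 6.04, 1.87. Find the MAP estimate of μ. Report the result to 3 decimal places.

μ̂_MAP = 0.397

The Exponential(rate=μ) likelihood is ∝ μ^n e^(−μΣtᵢ). Here n = 7 and Σtᵢ = 7.72 + 6.07 + 3.07 + 2.17 + 4.78 + 6.04 + 1.87 = 31.72.
Posterior ∝ μ^6e^(−1μ) · μ^7e^(−31.72μ) = μ^13e^(−32.72μ), i.e. Gamma(14, 32.72).
Mode = (a−1)/b = 13/32.72 ≈ 0.397.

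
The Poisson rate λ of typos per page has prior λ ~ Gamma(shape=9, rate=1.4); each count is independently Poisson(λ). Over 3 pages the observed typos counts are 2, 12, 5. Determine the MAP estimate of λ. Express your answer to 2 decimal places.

λ̂_MAP = 6.14

Σxᵢ = 2+12+5 = 19, with n = 3.
Posterior ∝ λ^8e^(−1.4λ) · λ^19e^(−3λ) = λ^27e^(−4.4λ), i.e. Gamma(shape=28, rate=4.4).
The mode of a Gamma(a, b) with a ≥ 1 (shape–rate) is (a−1)/b = 27/4.4 ≈ 6.14.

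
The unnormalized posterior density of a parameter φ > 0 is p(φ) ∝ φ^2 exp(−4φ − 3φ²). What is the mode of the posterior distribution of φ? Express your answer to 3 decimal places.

ℓ'(φ) = 2/φ − 4 − 6φ. Setting this to zero and multiplying by φ: 6φ² + 4φ − 2 = 0.
φ = (−4 + √(4² + 4·6·2)) / (2·6) = (−4 + √64) / 12 = (−4 + 8)/12 = 1/3.
ℓ''(φ) = −2/φ² − 6 < 0, confirming a maximum.

φ̂_MAP = 0.333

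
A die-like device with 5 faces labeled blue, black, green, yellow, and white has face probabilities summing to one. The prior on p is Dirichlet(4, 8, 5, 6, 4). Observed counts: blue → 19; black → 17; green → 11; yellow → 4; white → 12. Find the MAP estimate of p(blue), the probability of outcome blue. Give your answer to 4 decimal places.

The posterior is Dirichlet(αᵢ + nᵢ) = Dirichlet(23, 25, 16, 10, 16).
For a Dirichlet(a₁,…,a_K) with all aᵢ > 1, the mode has j-th component (aⱼ − 1)/(Σaᵢ − K).
Here Σaᵢ = 90 and K = 5, so p(blue) = (23 − 1)/(90 − 5) = 22/85 ≈ 0.2588.

MAP estimate of p(blue) = 0.2588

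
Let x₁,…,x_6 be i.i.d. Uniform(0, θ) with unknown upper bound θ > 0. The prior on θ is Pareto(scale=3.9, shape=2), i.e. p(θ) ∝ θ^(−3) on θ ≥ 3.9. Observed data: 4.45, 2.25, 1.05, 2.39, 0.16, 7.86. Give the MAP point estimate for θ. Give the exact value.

The Uniform(0, θ) likelihood is θ^(−n) for θ ≥ max(xᵢ), zero otherwise. Here max(xᵢ) = 7.86.
Posterior ∝ θ^(−3) · θ^(−6) = θ^(−9) on θ ≥ max(3.9, 7.86) = 7.86.
This density is strictly decreasing in θ, so the posterior mode lies at the lower boundary of the support.

θ̂_MAP = 7.86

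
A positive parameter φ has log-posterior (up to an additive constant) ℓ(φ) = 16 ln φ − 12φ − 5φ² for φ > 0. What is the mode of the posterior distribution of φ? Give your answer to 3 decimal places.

φ̂_MAP = 0.800

ℓ'(φ) = 16/φ − 12 − 10φ. Setting this to zero and multiplying by φ: 10φ² + 12φ − 16 = 0.
φ = (−12 + √(12² + 4·10·16)) / (2·10) = (−12 + √784) / 20 = (−12 + 28)/20 = 4/5.
ℓ''(φ) = −16/φ² − 10 < 0, confirming a maximum.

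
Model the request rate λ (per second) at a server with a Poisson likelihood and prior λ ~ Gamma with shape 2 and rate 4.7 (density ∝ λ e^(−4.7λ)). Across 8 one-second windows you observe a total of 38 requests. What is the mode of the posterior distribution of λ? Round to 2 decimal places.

λ̂_MAP = 3.07

Σxᵢ = 38, n = 8.
Posterior ∝ λe^(−4.7λ) · λ^38e^(−8λ) = λ^39e^(−12.7λ), i.e. Gamma(shape=40, rate=12.7).
The mode of a Gamma(a, b) with a ≥ 1 (shape–rate) is (a−1)/b = 39/12.7 ≈ 3.07.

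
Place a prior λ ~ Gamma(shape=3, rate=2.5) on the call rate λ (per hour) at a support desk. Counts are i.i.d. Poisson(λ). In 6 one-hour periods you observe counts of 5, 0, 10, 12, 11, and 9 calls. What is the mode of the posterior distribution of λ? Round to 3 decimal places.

λ̂_MAP = 5.765

Σxᵢ = 5+0+10+12+11+9 = 47, with n = 6.
Posterior ∝ λ^2e^(−2.5λ) · λ^47e^(−6λ) = λ^49e^(−8.5λ), i.e. Gamma(shape=50, rate=8.5).
The mode of a Gamma(a, b) with a ≥ 1 (shape–rate) is (a−1)/b = 49/8.5 ≈ 5.765.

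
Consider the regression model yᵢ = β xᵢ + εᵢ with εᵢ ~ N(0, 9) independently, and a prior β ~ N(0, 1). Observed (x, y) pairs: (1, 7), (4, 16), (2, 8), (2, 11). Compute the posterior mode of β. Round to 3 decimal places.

β̂_MAP = 3.206

log p(β | y) = −Σ(yᵢ − βxᵢ)²/(2·9) − β²/(2·1) + const.
Setting the derivative to zero: Σxᵢ(yᵢ − βxᵢ)/9 − β/1 = 0, so β = Σxᵢyᵢ / (Σxᵢ² + σ²/τ²).
Σxᵢyᵢ = 1·7 + 4·16 + 2·8 + 2·11 = 109; Σxᵢ² = 25; σ²/τ² = 9.
β̂_MAP = 109 / (25 + 9) = 109/34 ≈ 3.206.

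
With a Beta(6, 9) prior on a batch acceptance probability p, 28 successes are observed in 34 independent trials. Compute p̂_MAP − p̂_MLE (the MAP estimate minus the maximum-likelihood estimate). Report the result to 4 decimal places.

Posterior is Beta(34, 15); MAP = (34−1)/(49−2) = 33/47 ≈ 0.70213.
MLE ignores the prior: p̂_MLE = k/n = 28/34 ≈ 0.82353.
Difference = 33/47 − 28/34 = -97/799 ≈ -0.1214.

MAP − MLE = -0.1214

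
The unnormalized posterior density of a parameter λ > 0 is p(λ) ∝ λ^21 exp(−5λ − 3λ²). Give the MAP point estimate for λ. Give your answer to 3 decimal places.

λ̂_MAP = 1.500

ℓ'(λ) = 21/λ − 5 − 6λ. Setting this to zero and multiplying by λ: 6λ² + 5λ − 21 = 0.
λ = (−5 + √(5² + 4·6·21)) / (2·6) = (−5 + √529) / 12 = (−5 + 23)/12 = 3/2.
ℓ''(λ) = −21/λ² − 6 < 0, confirming a maximum.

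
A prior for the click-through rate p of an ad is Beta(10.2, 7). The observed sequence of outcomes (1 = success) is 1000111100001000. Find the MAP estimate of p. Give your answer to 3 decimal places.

p̂_MAP = 0.487

Prior: Beta(10.2, 7).
Data: 6 successes in 16 trials (from the sequence). The binomial likelihood contributes p^6(1−p)^10, so the posterior is Beta(10.2+6, 7+10) = Beta(16.2, 17).
For Beta(a, b) with a, b > 1 the mode is (a−1)/(a+b−2) = 15.2/31.2 ≈ 0.487.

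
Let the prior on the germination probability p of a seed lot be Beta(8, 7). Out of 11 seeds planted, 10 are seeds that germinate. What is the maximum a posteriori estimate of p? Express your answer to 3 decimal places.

p̂_MAP = 0.708

Prior: Beta(8, 7).
Data: 10 successes in 11 trials. The binomial likelihood contributes p^10(1−p)^1, so the posterior is Beta(8+10, 7+1) = Beta(18, 8).
For Beta(a, b) with a, b > 1 the mode is (a−1)/(a+b−2) = 17/24 ≈ 0.708.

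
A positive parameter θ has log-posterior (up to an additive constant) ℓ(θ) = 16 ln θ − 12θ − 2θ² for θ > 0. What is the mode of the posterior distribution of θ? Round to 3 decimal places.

ℓ'(θ) = 16/θ − 12 − 4θ. Setting this to zero and multiplying by θ: 4θ² + 12θ − 16 = 0.
θ = (−12 + √(12² + 4·4·16)) / (2·4) = (−12 + √400) / 8 = (−12 + 20)/8 = 1.
ℓ''(θ) = −16/θ² − 4 < 0, confirming a maximum.

θ̂_MAP = 1.000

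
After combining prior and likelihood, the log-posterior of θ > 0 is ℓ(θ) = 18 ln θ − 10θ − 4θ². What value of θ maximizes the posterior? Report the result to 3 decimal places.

ℓ'(θ) = 18/θ − 10 − 8θ. Setting this to zero and multiplying by θ: 8θ² + 10θ − 18 = 0.
θ = (−10 + √(10² + 4·8·18)) / (2·8) = (−10 + √676) / 16 = (−10 + 26)/16 = 1.
ℓ''(θ) = −18/θ² − 8 < 0, confirming a maximum.

θ̂_MAP = 1.000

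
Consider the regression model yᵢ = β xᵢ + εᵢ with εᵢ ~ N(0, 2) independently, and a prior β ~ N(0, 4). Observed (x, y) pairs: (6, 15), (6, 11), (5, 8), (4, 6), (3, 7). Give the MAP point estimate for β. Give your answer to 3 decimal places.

log p(β | y) = −Σ(yᵢ − βxᵢ)²/(2·2) − β²/(2·4) + const.
Setting the derivative to zero: Σxᵢ(yᵢ − βxᵢ)/2 − β/4 = 0, so β = Σxᵢyᵢ / (Σxᵢ² + σ²/τ²).
Σxᵢyᵢ = 6·15 + 6·11 + 5·8 + 4·6 + 3·7 = 241; Σxᵢ² = 122; σ²/τ² = 0.5.
β̂_MAP = 241 / (122 + 0.5) = 241/122.5 ≈ 1.967.

β̂_MAP = 1.967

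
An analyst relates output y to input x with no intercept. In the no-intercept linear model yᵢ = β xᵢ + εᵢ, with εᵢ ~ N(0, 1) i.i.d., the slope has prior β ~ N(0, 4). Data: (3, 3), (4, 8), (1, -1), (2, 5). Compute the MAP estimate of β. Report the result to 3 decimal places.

log p(β | y) = −Σ(yᵢ − βxᵢ)²/(2·1) − β²/(2·4) + const.
Setting the derivative to zero: Σxᵢ(yᵢ − βxᵢ)/1 − β/4 = 0, so β = Σxᵢyᵢ / (Σxᵢ² + σ²/τ²).
Σxᵢyᵢ = 3·3 + 4·8 + 1·(-1) + 2·5 = 50; Σxᵢ² = 30; σ²/τ² = 0.25.
β̂_MAP = 50 / (30 + 0.25) = 50/30.25 ≈ 1.653.

β̂_MAP = 1.653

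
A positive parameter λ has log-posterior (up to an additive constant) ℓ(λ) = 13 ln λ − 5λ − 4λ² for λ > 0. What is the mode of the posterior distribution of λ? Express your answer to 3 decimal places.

ℓ'(λ) = 13/λ − 5 − 8λ. Setting this to zero and multiplying by λ: 8λ² + 5λ − 13 = 0.
λ = (−5 + √(5² + 4·8·13)) / (2·8) = (−5 + √441) / 16 = (−5 + 21)/16 = 1.
ℓ''(λ) = −13/λ² − 8 < 0, confirming a maximum.

λ̂_MAP = 1.000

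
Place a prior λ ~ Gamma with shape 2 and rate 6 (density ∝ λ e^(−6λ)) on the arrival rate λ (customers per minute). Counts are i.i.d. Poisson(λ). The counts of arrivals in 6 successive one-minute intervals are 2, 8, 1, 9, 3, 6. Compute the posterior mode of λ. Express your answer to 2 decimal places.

λ̂_MAP = 2.50

Σxᵢ = 2+8+1+9+3+6 = 29, with n = 6.
Posterior ∝ λe^(−6λ) · λ^29e^(−6λ) = λ^30e^(−12λ), i.e. Gamma(shape=31, rate=12).
The mode of a Gamma(a, b) with a ≥ 1 (shape–rate) is (a−1)/b = 30/12 ≈ 2.50.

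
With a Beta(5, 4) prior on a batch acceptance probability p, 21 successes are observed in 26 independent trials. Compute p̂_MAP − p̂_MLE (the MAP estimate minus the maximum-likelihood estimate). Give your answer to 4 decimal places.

Posterior is Beta(26, 9); MAP = (26−1)/(35−2) = 25/33 ≈ 0.75758.
MLE ignores the prior: p̂_MLE = k/n = 21/26 ≈ 0.80769.
Difference = 25/33 − 21/26 = -43/858 ≈ -0.0501.

MAP − MLE = -0.0501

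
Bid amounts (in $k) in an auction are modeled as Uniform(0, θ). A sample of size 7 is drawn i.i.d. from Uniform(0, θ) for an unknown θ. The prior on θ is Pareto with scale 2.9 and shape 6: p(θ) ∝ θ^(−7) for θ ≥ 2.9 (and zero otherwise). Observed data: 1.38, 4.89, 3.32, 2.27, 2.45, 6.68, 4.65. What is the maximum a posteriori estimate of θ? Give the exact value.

The Uniform(0, θ) likelihood is θ^(−n) for θ ≥ max(xᵢ), zero otherwise. Here max(xᵢ) = 6.68.
Posterior ∝ θ^(−7) · θ^(−7) = θ^(−14) on θ ≥ max(2.9, 6.68) = 6.68.
This density is strictly decreasing in θ, so the posterior mode lies at the lower boundary of the support.

θ̂_MAP = 6.68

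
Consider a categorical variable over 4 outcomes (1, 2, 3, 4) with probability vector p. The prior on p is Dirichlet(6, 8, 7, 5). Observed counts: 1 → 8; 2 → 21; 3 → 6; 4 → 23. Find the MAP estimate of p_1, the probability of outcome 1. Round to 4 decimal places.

The posterior is Dirichlet(αᵢ + nᵢ) = Dirichlet(14, 29, 13, 28).
For a Dirichlet(a₁,…,a_K) with all aᵢ > 1, the mode has j-th component (aⱼ − 1)/(Σaᵢ − K).
Here Σaᵢ = 84 and K = 4, so p_1 = (14 − 1)/(84 − 4) = 13/80 ≈ 0.1625.

MAP estimate: 0.1625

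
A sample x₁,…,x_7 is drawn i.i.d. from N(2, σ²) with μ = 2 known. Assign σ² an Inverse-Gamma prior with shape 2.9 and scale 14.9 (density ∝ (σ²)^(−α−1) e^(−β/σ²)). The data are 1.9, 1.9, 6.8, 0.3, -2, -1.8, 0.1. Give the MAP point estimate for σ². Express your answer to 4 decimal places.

σ̂²_MAP = 6.0676

Sum of squared deviations about the known mean: SS = (1.9−2)² + (1.9−2)² + (6.8−2)² + (0.3−2)² + (-2−2)² + (-1.8−2)² + (0.1−2)² = 60.
The Normal likelihood contributes (σ²)^(−n/2) exp(−SS/(2σ²)), so the posterior is Inverse-Gamma(α + n/2, β + SS/2) = Inverse-Gamma(6.4, 44.9).
The mode of Inverse-Gamma(a, b) is b/(a+1) = 44.9/7.4 ≈ 6.0676.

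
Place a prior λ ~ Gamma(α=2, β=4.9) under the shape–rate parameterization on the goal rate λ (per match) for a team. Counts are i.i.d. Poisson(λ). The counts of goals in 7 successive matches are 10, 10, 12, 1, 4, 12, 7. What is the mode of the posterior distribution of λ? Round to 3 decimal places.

Σxᵢ = 10+10+12+1+4+12+7 = 56, with n = 7.
Posterior ∝ λe^(−4.9λ) · λ^56e^(−7λ) = λ^57e^(−11.9λ), i.e. Gamma(shape=58, rate=11.9).
The mode of a Gamma(a, b) with a ≥ 1 (shape–rate) is (a−1)/b = 57/11.9 ≈ 4.790.

λ̂_MAP = 4.790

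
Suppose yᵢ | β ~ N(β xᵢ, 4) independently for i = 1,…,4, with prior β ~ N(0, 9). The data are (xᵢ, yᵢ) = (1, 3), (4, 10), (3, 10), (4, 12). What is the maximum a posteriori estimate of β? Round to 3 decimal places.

β̂_MAP = 2.851

log p(β | y) = −Σ(yᵢ − βxᵢ)²/(2·4) − β²/(2·9) + const.
Setting the derivative to zero: Σxᵢ(yᵢ − βxᵢ)/4 − β/9 = 0, so β = Σxᵢyᵢ / (Σxᵢ² + σ²/τ²).
Σxᵢyᵢ = 1·3 + 4·10 + 3·10 + 4·12 = 121; Σxᵢ² = 42; σ²/τ² = 4/9.
β̂_MAP = 121 / (42 + 4/9) = 121/(382/9) = 1089/382 ≈ 2.851.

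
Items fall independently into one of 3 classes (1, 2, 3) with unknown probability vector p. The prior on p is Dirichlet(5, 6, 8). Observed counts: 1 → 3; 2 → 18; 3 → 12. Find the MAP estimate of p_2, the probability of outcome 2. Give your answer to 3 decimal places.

MAP estimate: 0.469

The posterior is Dirichlet(αᵢ + nᵢ) = Dirichlet(8, 24, 20).
For a Dirichlet(a₁,…,a_K) with all aᵢ > 1, the mode has j-th component (aⱼ − 1)/(Σaᵢ − K).
Here Σaᵢ = 52 and K = 3, so p_2 = (24 − 1)/(52 − 3) = 23/49 ≈ 0.469.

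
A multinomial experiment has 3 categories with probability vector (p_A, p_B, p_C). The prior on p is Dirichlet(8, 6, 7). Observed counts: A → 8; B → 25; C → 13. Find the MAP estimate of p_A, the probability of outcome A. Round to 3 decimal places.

The posterior is Dirichlet(αᵢ + nᵢ) = Dirichlet(16, 31, 20).
For a Dirichlet(a₁,…,a_K) with all aᵢ > 1, the mode has j-th component (aⱼ − 1)/(Σaᵢ − K).
Here Σaᵢ = 67 and K = 3, so p_A = (16 − 1)/(67 − 3) = 15/64 ≈ 0.234.

MAP estimate of p_A = 0.234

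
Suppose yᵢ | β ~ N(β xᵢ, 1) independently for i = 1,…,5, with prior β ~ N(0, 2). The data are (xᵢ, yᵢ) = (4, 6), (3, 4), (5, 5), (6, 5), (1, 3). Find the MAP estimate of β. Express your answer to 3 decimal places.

β̂_MAP = 1.074

log p(β | y) = −Σ(yᵢ − βxᵢ)²/(2·1) − β²/(2·2) + const.
Setting the derivative to zero: Σxᵢ(yᵢ − βxᵢ)/1 − β/2 = 0, so β = Σxᵢyᵢ / (Σxᵢ² + σ²/τ²).
Σxᵢyᵢ = 4·6 + 3·4 + 5·5 + 6·5 + 1·3 = 94; Σxᵢ² = 87; σ²/τ² = 0.5.
β̂_MAP = 94 / (87 + 0.5) = 94/87.5 ≈ 1.074.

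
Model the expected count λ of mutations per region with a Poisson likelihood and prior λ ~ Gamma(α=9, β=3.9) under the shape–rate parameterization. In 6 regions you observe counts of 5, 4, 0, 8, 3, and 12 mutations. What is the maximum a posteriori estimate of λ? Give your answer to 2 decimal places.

λ̂_MAP = 4.04

Σxᵢ = 5+4+0+8+3+12 = 32, with n = 6.
Posterior ∝ λ^8e^(−3.9λ) · λ^32e^(−6λ) = λ^40e^(−9.9λ), i.e. Gamma(shape=41, rate=9.9).
The mode of a Gamma(a, b) with a ≥ 1 (shape–rate) is (a−1)/b = 40/9.9 ≈ 4.04.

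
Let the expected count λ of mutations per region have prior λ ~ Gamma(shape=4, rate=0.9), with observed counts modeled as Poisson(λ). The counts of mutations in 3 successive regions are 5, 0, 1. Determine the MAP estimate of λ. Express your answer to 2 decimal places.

Σxᵢ = 5+0+1 = 6, with n = 3.
Posterior ∝ λ^3e^(−0.9λ) · λ^6e^(−3λ) = λ^9e^(−3.9λ), i.e. Gamma(shape=10, rate=3.9).
The mode of a Gamma(a, b) with a ≥ 1 (shape–rate) is (a−1)/b = 9/3.9 ≈ 2.31.

λ̂_MAP = 2.31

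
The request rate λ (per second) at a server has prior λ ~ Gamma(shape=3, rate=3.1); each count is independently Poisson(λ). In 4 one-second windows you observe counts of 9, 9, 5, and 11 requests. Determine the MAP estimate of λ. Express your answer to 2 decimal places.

Σxᵢ = 9+9+5+11 = 34, with n = 4.
Posterior ∝ λ^2e^(−3.1λ) · λ^34e^(−4λ) = λ^36e^(−7.1λ), i.e. Gamma(shape=37, rate=7.1).
The mode of a Gamma(a, b) with a ≥ 1 (shape–rate) is (a−1)/b = 36/7.1 ≈ 5.07.

λ̂_MAP = 5.07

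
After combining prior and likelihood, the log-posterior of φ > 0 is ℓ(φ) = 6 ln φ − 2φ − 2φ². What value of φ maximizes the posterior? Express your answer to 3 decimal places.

ℓ'(φ) = 6/φ − 2 − 4φ. Setting this to zero and multiplying by φ: 4φ² + 2φ − 6 = 0.
φ = (−2 + √(2² + 4·4·6)) / (2·4) = (−2 + √100) / 8 = (−2 + 10)/8 = 1.
ℓ''(φ) = −6/φ² − 4 < 0, confirming a maximum.

φ̂_MAP = 1.000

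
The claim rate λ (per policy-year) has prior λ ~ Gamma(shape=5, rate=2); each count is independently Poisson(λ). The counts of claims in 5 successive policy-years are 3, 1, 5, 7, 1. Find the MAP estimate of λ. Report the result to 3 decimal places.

Σxᵢ = 3+1+5+7+1 = 17, with n = 5.
Posterior ∝ λ^4e^(−2λ) · λ^17e^(−5λ) = λ^21e^(−7λ), i.e. Gamma(shape=22, rate=7).
The mode of a Gamma(a, b) with a ≥ 1 (shape–rate) is (a−1)/b = 21/7 ≈ 3.000.

λ̂_MAP = 3.000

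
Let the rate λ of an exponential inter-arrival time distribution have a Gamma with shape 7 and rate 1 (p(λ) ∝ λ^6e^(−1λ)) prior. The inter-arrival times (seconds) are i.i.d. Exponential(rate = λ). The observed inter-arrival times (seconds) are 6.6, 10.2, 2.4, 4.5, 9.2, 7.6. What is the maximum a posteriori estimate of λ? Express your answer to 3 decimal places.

The Exponential(rate=λ) likelihood is ∝ λ^n e^(−λΣtᵢ). Here n = 6 and Σtᵢ = 6.6 + 10.2 + 2.4 + 4.5 + 9.2 + 7.6 = 40.5.
Posterior ∝ λ^6e^(−1λ) · λ^6e^(−40.5λ) = λ^12e^(−41.5λ), i.e. Gamma(13, 41.5).
Mode = (a−1)/b = 12/41.5 ≈ 0.289.

λ̂_MAP = 0.289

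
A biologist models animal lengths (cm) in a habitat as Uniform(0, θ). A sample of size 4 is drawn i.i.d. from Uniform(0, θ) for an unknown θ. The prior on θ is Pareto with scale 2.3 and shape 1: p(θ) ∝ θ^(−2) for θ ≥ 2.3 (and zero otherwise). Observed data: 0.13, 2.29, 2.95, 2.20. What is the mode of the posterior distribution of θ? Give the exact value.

The Uniform(0, θ) likelihood is θ^(−n) for θ ≥ max(xᵢ), zero otherwise. Here max(xᵢ) = 2.95.
Posterior ∝ θ^(−2) · θ^(−4) = θ^(−6) on θ ≥ max(2.3, 2.95) = 2.95.
This density is strictly decreasing in θ, so the posterior mode lies at the lower boundary of the support.

θ̂_MAP = 2.95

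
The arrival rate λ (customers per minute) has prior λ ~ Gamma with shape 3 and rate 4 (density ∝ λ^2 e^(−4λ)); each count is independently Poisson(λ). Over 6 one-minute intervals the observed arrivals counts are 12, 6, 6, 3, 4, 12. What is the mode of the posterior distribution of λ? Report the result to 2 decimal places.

λ̂_MAP = 4.50

Σxᵢ = 12+6+6+3+4+12 = 43, with n = 6.
Posterior ∝ λ^2e^(−4λ) · λ^43e^(−6λ) = λ^45e^(−10λ), i.e. Gamma(shape=46, rate=10).
The mode of a Gamma(a, b) with a ≥ 1 (shape–rate) is (a−1)/b = 45/10 ≈ 4.50.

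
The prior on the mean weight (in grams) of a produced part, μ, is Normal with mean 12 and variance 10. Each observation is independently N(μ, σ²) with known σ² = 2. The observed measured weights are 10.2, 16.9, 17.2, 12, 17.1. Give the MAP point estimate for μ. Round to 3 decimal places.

μ̂_MAP = 14.577

n = 5; x̄ = (10.2 + 16.9 + 17.2 + 12 + 17.1)/5 = 73.4/5 = 14.68.
For a Normal prior and Normal likelihood with known variance, the posterior is Normal; its mode equals its mean, the precision-weighted average.
Prior precision 1/σ₀² = 1/10 = 0.1; data precision n/σ² = 5/2 = 2.5.
μ̂ = (0.1·12 + 2.5·14.68) / (0.1 + 2.5) = 37.9/2.6 = 379/26 ≈ 14.577.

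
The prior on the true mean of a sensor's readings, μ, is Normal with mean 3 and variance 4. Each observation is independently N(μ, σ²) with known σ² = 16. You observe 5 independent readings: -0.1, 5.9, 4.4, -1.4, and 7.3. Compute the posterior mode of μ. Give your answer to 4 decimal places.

n = 5; x̄ = ((-0.1) + 5.9 + 4.4 + (-1.4) + 7.3)/5 = 16.1/5 = 3.22.
For a Normal prior and Normal likelihood with known variance, the posterior is Normal; its mode equals its mean, the precision-weighted average.
Prior precision 1/σ₀² = 1/4 = 0.25; data precision n/σ² = 5/16 = 0.3125.
μ̂ = (0.25·3 + 0.3125·3.22) / (0.25 + 0.3125) = 1.75625/0.5625 = 281/90 ≈ 3.1222.

μ̂_MAP = 3.1222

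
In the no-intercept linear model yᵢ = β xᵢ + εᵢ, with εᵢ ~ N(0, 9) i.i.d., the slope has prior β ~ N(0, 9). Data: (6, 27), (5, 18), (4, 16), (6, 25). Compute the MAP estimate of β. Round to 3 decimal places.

log p(β | y) = −Σ(yᵢ − βxᵢ)²/(2·9) − β²/(2·9) + const.
Setting the derivative to zero: Σxᵢ(yᵢ − βxᵢ)/9 − β/9 = 0, so β = Σxᵢyᵢ / (Σxᵢ² + σ²/τ²).
Σxᵢyᵢ = 6·27 + 5·18 + 4·16 + 6·25 = 466; Σxᵢ² = 113; σ²/τ² = 1.
β̂_MAP = 466 / (113 + 1) = 466/114 ≈ 4.088.

β̂_MAP = 4.088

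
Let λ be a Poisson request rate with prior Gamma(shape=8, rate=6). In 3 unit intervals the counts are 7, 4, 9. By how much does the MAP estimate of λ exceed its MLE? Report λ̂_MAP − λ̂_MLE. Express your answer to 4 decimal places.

Σxᵢ = 20. Posterior is Gamma(28, 9); MAP = (28−1)/9 = 27/9 ≈ 3.00000.
MLE = x̄ = 20/3 ≈ 6.66667.
Difference = 27/9 − 20/3 = -11/3 ≈ -3.6667.

MAP − MLE = -3.6667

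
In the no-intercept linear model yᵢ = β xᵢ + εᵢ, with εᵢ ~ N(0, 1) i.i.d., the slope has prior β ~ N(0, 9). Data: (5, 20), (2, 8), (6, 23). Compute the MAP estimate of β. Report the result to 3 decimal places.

log p(β | y) = −Σ(yᵢ − βxᵢ)²/(2·1) − β²/(2·9) + const.
Setting the derivative to zero: Σxᵢ(yᵢ − βxᵢ)/1 − β/9 = 0, so β = Σxᵢyᵢ / (Σxᵢ² + σ²/τ²).
Σxᵢyᵢ = 5·20 + 2·8 + 6·23 = 254; Σxᵢ² = 65; σ²/τ² = 1/9.
β̂_MAP = 254 / (65 + 1/9) = 254/(586/9) = 1143/293 ≈ 3.901.

β̂_MAP = 3.901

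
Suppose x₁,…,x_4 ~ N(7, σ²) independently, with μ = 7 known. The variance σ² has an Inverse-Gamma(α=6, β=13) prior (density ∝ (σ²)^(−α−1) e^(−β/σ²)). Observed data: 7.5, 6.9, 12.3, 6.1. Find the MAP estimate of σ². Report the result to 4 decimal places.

Sum of squared deviations about the known mean: SS = (7.5−7)² + (6.9−7)² + (12.3−7)² + (6.1−7)² = 29.16.
The Normal likelihood contributes (σ²)^(−n/2) exp(−SS/(2σ²)), so the posterior is Inverse-Gamma(α + n/2, β + SS/2) = Inverse-Gamma(8, 27.58).
The mode of Inverse-Gamma(a, b) is b/(a+1) = 27.58/9 ≈ 3.0644.

σ̂²_MAP = 3.0644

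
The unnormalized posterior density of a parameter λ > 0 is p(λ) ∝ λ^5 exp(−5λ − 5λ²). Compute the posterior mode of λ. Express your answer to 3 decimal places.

ℓ'(λ) = 5/λ − 5 − 10λ. Setting this to zero and multiplying by λ: 10λ² + 5λ − 5 = 0.
λ = (−5 + √(5² + 4·10·5)) / (2·10) = (−5 + √225) / 20 = (−5 + 15)/20 = 1/2.
ℓ''(λ) = −5/λ² − 10 < 0, confirming a maximum.

λ̂_MAP = 0.500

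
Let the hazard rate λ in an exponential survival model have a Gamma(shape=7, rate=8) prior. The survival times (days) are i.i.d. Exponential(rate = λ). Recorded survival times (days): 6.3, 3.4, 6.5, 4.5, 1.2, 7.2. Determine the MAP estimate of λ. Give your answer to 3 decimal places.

λ̂_MAP = 0.323

The Exponential(rate=λ) likelihood is ∝ λ^n e^(−λΣtᵢ). Here n = 6 and Σtᵢ = 6.3 + 3.4 + 6.5 + 4.5 + 1.2 + 7.2 = 29.1.
Posterior ∝ λ^6e^(−8λ) · λ^6e^(−29.1λ) = λ^12e^(−37.1λ), i.e. Gamma(13, 37.1).
Mode = (a−1)/b = 12/37.1 ≈ 0.323.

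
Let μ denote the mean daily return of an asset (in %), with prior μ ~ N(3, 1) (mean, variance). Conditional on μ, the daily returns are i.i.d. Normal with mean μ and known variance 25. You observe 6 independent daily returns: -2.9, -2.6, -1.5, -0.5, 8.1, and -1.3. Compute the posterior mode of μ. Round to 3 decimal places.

μ̂_MAP = 2.397

n = 6; x̄ = ((-2.9) + (-2.6) + (-1.5) + (-0.5) + 8.1 + (-1.3))/6 = -0.7/6 = -7/60 ≈ -0.1167.
For a Normal prior and Normal likelihood with known variance, the posterior is Normal; its mode equals its mean, the precision-weighted average.
Prior precision 1/σ₀² = 1/1 = 1; data precision n/σ² = 6/25 = 0.24.
μ̂ = (1·3 + 0.24·(-7/60)) / (1 + 0.24) = 2.972/1.24 = 743/310 ≈ 2.397.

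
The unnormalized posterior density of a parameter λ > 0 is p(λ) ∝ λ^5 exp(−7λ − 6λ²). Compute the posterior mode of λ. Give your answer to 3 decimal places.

λ̂_MAP = 0.417

ℓ'(λ) = 5/λ − 7 − 12λ. Setting this to zero and multiplying by λ: 12λ² + 7λ − 5 = 0.
λ = (−7 + √(7² + 4·12·5)) / (2·12) = (−7 + √289) / 24 = (−7 + 17)/24 = 5/12.
ℓ''(λ) = −5/λ² − 12 < 0, confirming a maximum.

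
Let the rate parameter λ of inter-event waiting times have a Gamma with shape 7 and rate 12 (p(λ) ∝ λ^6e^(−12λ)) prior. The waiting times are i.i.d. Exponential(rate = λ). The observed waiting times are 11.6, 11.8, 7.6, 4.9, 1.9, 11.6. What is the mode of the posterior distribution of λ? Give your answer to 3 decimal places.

The Exponential(rate=λ) likelihood is ∝ λ^n e^(−λΣtᵢ). Here n = 6 and Σtᵢ = 11.6 + 11.8 + 7.6 + 4.9 + 1.9 + 11.6 = 49.4.
Posterior ∝ λ^6e^(−12λ) · λ^6e^(−49.4λ) = λ^12e^(−61.4λ), i.e. Gamma(13, 61.4).
Mode = (a−1)/b = 12/61.4 ≈ 0.195.

λ̂_MAP = 0.195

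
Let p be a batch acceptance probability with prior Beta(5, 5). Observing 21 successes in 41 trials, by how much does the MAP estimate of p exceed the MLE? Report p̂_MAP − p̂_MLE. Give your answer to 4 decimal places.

MAP − MLE = -0.0020

Posterior is Beta(26, 25); MAP = (26−1)/(51−2) = 25/49 ≈ 0.51020.
MLE ignores the prior: p̂_MLE = k/n = 21/41 ≈ 0.51220.
Difference = 25/49 − 21/41 = -4/2009 ≈ -0.0020.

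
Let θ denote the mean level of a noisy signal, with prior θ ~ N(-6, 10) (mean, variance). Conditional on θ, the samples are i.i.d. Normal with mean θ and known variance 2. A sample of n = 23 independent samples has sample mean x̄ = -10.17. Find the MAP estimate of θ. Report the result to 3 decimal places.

n = 23, x̄ = -10.17.
For a Normal prior and Normal likelihood with known variance, the posterior is Normal; its mode equals its mean, the precision-weighted average.
Prior precision 1/σ₀² = 1/10 = 0.1; data precision n/σ² = 23/2 = 11.5.
θ̂ = (0.1·(-6) + 11.5·(-10.17)) / (0.1 + 11.5) = (-117.555)/11.6 = -23511/2320 ≈ -10.134.

θ̂_MAP = -10.134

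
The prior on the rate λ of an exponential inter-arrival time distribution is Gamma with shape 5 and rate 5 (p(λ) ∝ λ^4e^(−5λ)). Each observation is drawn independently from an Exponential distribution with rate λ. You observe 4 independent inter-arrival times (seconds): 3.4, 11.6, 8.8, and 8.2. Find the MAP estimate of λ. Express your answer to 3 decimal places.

The Exponential(rate=λ) likelihood is ∝ λ^n e^(−λΣtᵢ). Here n = 4 and Σtᵢ = 3.4 + 11.6 + 8.8 + 8.2 = 32.
Posterior ∝ λ^4e^(−5λ) · λ^4e^(−32λ) = λ^8e^(−37λ), i.e. Gamma(9, 37).
Mode = (a−1)/b = 8/37 ≈ 0.216.

λ̂_MAP = 0.216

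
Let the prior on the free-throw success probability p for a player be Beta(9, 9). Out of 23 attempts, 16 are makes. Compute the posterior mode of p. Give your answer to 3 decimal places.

Prior: Beta(9, 9).
Data: 16 successes in 23 trials. The binomial likelihood contributes p^16(1−p)^7, so the posterior is Beta(9+16, 9+7) = Beta(25, 16).
For Beta(a, b) with a, b > 1 the mode is (a−1)/(a+b−2) = 24/39 ≈ 0.615.

p̂_MAP = 0.615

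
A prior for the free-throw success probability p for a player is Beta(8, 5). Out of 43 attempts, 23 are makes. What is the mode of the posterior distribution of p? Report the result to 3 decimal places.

Prior: Beta(8, 5).
Data: 23 successes in 43 trials. The binomial likelihood contributes p^23(1−p)^20, so the posterior is Beta(8+23, 5+20) = Beta(31, 25).
For Beta(a, b) with a, b > 1 the mode is (a−1)/(a+b−2) = 30/54 ≈ 0.556.

p̂_MAP = 0.556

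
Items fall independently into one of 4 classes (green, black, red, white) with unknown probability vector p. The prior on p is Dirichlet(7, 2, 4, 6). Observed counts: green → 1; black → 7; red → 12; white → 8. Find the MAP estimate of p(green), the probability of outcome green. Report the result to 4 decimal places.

The posterior is Dirichlet(αᵢ + nᵢ) = Dirichlet(8, 9, 16, 14).
For a Dirichlet(a₁,…,a_K) with all aᵢ > 1, the mode has j-th component (aⱼ − 1)/(Σaᵢ − K).
Here Σaᵢ = 47 and K = 4, so p(green) = (8 − 1)/(47 − 4) = 7/43 ≈ 0.1628.

MAP estimate of p(green) = 0.1628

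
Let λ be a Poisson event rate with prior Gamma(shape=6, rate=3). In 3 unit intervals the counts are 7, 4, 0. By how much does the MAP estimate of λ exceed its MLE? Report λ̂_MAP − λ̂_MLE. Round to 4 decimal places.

MAP − MLE = -1.0000

Σxᵢ = 11. Posterior is Gamma(17, 6); MAP = (17−1)/6 = 16/6 ≈ 2.66667.
MLE = x̄ = 11/3 ≈ 3.66667.
Difference = 16/6 − 11/3 = -1 ≈ -1.0000.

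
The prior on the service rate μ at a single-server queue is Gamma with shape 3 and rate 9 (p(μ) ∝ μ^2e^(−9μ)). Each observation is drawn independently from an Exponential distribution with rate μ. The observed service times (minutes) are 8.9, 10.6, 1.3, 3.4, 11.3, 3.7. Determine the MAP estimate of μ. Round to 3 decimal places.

The Exponential(rate=μ) likelihood is ∝ μ^n e^(−μΣtᵢ). Here n = 6 and Σtᵢ = 8.9 + 10.6 + 1.3 + 3.4 + 11.3 + 3.7 = 39.2.
Posterior ∝ μ^2e^(−9μ) · μ^6e^(−39.2μ) = μ^8e^(−48.2μ), i.e. Gamma(9, 48.2).
Mode = (a−1)/b = 8/48.2 ≈ 0.166.

μ̂_MAP = 0.166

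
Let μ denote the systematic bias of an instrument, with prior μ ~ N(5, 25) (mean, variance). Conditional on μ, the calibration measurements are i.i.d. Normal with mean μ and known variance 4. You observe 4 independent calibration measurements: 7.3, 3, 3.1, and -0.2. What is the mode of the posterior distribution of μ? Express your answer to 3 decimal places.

μ̂_MAP = 3.365

n = 4; x̄ = (7.3 + 3 + 3.1 + (-0.2))/4 = 13.2/4 = 3.3.
For a Normal prior and Normal likelihood with known variance, the posterior is Normal; its mode equals its mean, the precision-weighted average.
Prior precision 1/σ₀² = 1/25 = 0.04; data precision n/σ² = 4/4 = 1.
μ̂ = (0.04·5 + 1·3.3) / (0.04 + 1) = 3.5/1.04 = 175/52 ≈ 3.365.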